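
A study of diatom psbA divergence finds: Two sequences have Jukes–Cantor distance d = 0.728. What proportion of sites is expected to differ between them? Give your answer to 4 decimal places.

0.4659

p = (3/4)(1 − e^(−4d/3)) = 0.75 × (1 − e^(-0.970667)) = 0.75 × (1 − 0.378830) = 0.465878.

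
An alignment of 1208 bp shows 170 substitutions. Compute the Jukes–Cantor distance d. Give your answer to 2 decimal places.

p = 170/1208 ≈ 0.140728.
d = −(3/4) ln(1 − 4p/3) = −0.75 ln(1 − 0.187637) = −0.75 ln(0.812363)
  = −0.75 × (-0.207808) = 0.155856 substitutions/site.

0.16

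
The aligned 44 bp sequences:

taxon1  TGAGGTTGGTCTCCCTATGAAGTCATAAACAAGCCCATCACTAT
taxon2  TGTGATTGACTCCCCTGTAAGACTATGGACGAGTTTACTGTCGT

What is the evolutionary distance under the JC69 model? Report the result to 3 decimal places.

0.974

The sequences differ at 24 of 44 sites, so p = 24/44 ≈ 0.545455.
d = −(3/4) ln(1 − 4p/3) = −0.75 ln(1 − 0.727273) = −0.75 ln(0.272727)
  = −0.75 × (-1.299284) = 0.974463 substitutions/site.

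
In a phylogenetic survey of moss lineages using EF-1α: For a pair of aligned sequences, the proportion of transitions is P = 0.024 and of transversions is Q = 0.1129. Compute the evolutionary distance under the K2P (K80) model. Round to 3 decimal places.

Under the Kimura two-parameter model, d = −½ ln(1 − 2P − Q) − ¼ ln(1 − 2Q).
1 − 2P − Q = 0.8391, giving −½ ln(0.8391) = 0.087713.
1 − 2Q = 0.7742, giving −¼ ln(0.7742) = 0.063981.
d = 0.087713 + 0.063981 = 0.151694.

0.152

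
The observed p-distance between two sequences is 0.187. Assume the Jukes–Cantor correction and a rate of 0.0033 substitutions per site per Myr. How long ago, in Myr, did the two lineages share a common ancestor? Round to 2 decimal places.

32.59

d = −(3/4) ln(1 − 4p/3) = −0.75 ln(1 − 0.249333) = −0.75 ln(0.750667)
  = −0.75 × (-0.286793) = 0.215095 substitutions/site.
Under a molecular clock d = 2μt, so t = d/(2μ) = 0.215095 / (2 × 0.0033) = 32.59 Myr.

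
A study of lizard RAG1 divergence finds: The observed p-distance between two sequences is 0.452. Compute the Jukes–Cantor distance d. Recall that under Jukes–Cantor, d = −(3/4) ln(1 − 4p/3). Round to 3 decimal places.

0.692

d = −(3/4) ln(1 − 4p/3) = −0.75 ln(1 − 0.602667) = −0.75 ln(0.397333)
  = −0.75 × (-0.922981) = 0.692236 substitutions/site.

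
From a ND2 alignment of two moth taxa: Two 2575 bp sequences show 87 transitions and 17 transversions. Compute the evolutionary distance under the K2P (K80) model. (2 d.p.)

0.04

P = 87/2575 ≈ 0.033786 and Q = 17/2575 ≈ 0.006602.
Under the Kimura two-parameter model, d = −½ ln(1 − 2P − Q) − ¼ ln(1 − 2Q).
1 − 2P − Q = 0.925826, giving −½ ln(0.925826) = 0.038534.
1 − 2Q = 0.986796, giving −¼ ln(0.986796) = 0.003323.
d = 0.038534 + 0.003323 = 0.041857.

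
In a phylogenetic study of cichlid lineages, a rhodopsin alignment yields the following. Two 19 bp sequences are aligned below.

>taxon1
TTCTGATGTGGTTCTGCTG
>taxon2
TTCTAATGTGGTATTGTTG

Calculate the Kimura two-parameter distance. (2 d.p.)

Of 19 sites, 3 differences are transitions and 1 are transversions, so P = 3/19 ≈ 0.157895 and Q = 1/19 ≈ 0.052632.
Under the Kimura two-parameter model, d = −½ ln(1 − 2P − Q) − ¼ ln(1 − 2Q).
1 − 2P − Q = 0.631578, giving −½ ln(0.631578) = 0.229767.
1 − 2Q = 0.894736, giving −¼ ln(0.894736) = 0.027807.
d = 0.229767 + 0.027807 = 0.257574.

0.26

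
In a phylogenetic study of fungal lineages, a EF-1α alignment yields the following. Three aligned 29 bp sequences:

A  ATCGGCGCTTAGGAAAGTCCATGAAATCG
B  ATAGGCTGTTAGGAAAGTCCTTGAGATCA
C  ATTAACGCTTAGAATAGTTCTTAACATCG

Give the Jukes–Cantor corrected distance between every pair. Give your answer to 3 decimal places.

d(A,B) = 0.242, d(A,C) = 0.401, d(B,C) = 0.529

A–B: 6/29 sites differ → p ≈ 0.206897, d = −0.75 ln(1 − 0.275863) = 0.242081 ≈ 0.242.
A–C: 9/29 sites differ → p ≈ 0.310345, d = −0.75 ln(1 − 0.413793) = 0.400562 ≈ 0.401.
B–C: 11/29 sites differ → p ≈ 0.37931, d = −0.75 ln(1 − 0.505747) = 0.528531 ≈ 0.529.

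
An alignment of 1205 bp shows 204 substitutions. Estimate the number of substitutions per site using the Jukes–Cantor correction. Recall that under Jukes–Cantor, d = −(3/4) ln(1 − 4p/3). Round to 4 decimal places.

p = 204/1205 ≈ 0.169295.
d = −(3/4) ln(1 − 4p/3) = −0.75 ln(1 − 0.225727) = −0.75 ln(0.774273)
  = −0.75 × (-0.255831) = 0.191873 substitutions/site.

0.1919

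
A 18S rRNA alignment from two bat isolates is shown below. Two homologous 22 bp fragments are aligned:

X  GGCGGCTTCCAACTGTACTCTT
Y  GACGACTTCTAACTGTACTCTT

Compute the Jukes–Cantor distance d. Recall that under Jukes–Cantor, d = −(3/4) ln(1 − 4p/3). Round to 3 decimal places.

The sequences differ at 3 of 22 sites (2, 5, 10), so p = 3/22 ≈ 0.136364.
d = −(3/4) ln(1 − 4p/3) = −0.75 ln(1 − 0.181819) = −0.75 ln(0.818181)
  = −0.75 × (-0.200672) = 0.150504 substitutions/site.

0.151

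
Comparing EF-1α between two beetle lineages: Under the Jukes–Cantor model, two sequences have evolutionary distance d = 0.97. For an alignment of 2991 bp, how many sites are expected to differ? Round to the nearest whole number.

1628

Invert JC69: p = (3/4)(1 − e^(−4d/3)) = 0.75 × (1 − e^(-1.293333)) = 0.75 × (1 − 0.274355) = 0.544234.
Expected differing sites = pL ≈ 0.544234 × 2991 = 1627.803894 ≈ 1628.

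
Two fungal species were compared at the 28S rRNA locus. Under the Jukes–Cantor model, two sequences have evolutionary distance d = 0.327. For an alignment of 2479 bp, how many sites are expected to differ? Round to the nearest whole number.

657

Invert JC69: p = (3/4)(1 − e^(−4d/3)) = 0.75 × (1 − e^(-0.436)) = 0.75 × (1 − 0.646618) = 0.265037.
Expected differing sites = pL ≈ 0.265037 × 2479 = 657.026723 ≈ 657.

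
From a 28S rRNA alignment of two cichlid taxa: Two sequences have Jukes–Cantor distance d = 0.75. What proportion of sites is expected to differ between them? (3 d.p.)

p = (3/4)(1 − e^(−4d/3)) = 0.75 × (1 − e^(-1)) = 0.75 × (1 − 0.367879) = 0.474091.

0.474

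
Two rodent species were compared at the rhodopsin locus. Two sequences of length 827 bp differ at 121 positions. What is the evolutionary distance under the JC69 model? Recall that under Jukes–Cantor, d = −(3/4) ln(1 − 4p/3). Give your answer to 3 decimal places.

p = 121/827 ≈ 0.146312.
d = −(3/4) ln(1 − 4p/3) = −0.75 ln(1 − 0.195083) = −0.75 ln(0.804917)
  = −0.75 × (-0.217016) = 0.162762 substitutions/site.

0.163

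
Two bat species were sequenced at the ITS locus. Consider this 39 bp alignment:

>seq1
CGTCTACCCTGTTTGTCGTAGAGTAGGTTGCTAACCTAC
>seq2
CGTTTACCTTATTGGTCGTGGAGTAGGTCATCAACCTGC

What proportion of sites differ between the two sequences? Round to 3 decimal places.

The sequences differ at 10 of 39 positions (sites 4, 9, 11, 14, 20, 29, 30, 31, 32, 38).
p = 10/39 = 0.256410… ≈ 0.256 (to 3 d.p.).

0.256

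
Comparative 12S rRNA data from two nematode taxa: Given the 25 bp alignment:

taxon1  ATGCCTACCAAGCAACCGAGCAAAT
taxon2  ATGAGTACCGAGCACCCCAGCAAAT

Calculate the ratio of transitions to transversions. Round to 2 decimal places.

Transitions are A↔G and C↔T; transversions are all other mismatches.
Transitions: 1. Transversions: 4.
R = 1/4 = 0.25.

0.25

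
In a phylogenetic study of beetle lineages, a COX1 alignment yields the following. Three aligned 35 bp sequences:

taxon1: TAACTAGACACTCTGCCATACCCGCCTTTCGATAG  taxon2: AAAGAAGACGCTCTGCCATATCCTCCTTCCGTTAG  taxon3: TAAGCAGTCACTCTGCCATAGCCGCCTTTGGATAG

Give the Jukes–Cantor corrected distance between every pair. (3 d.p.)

taxon1–taxon2: 8/35 sites differ → p ≈ 0.228571, d = −0.75 ln(1 − 0.304761) = 0.272625 ≈ 0.273.
taxon1–taxon3: 5/35 sites differ → p ≈ 0.142857, d = −0.75 ln(1 − 0.190476) = 0.158482 ≈ 0.158.
taxon2–taxon3: 9/35 sites differ → p ≈ 0.257143, d = −0.75 ln(1 − 0.342857) = 0.314890 ≈ 0.315.

d(taxon1,taxon2) = 0.273, d(taxon1,taxon3) = 0.158, d(taxon2,taxon3) = 0.315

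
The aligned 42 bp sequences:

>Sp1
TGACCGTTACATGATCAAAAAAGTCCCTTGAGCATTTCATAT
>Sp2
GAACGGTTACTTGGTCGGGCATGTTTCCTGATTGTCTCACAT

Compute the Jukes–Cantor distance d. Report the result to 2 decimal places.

The sequences differ at 18 of 42 sites, so p = 18/42 ≈ 0.428571.
d = −(3/4) ln(1 − 4p/3) = −0.75 ln(1 − 0.571428) = −0.75 ln(0.428572)
  = −0.75 × (-0.847297) = 0.635473 substitutions/site.

0.64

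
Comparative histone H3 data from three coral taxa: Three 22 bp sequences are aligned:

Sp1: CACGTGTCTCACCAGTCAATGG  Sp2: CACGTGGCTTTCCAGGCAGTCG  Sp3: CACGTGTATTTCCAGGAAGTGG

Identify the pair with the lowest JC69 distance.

Sp2 and Sp3

Sp1–Sp2: 6/22 differ, p = 0.273, d = 0.339.
Sp1–Sp3: 6/22 differ, p = 0.273, d = 0.339.
Sp2–Sp3: 4/22 differ, p = 0.182, d = 0.208.
The smallest distance is between Sp2 and Sp3.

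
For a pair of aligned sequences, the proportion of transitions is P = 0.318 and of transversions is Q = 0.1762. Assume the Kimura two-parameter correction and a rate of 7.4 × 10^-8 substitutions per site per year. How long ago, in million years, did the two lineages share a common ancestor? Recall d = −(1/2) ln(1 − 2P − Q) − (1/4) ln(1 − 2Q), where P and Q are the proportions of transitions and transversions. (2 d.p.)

6.38

Under the Kimura two-parameter model, d = −½ ln(1 − 2P − Q) − ¼ ln(1 − 2Q).
1 − 2P − Q = 0.1878, giving −½ ln(0.1878) = 0.836189.
1 − 2Q = 0.6476, giving −¼ ln(0.6476) = 0.108621.
d = 0.836189 + 0.108621 = 0.944810.
Under a molecular clock d = 2μt, so t = d/(2μ) = 0.944810 / (2 × 7.4 × 10^-8) = 6.38 million years.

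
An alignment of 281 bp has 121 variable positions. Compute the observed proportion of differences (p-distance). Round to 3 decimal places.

0.431

p = 121/281 = 0.430604… ≈ 0.431 (to 3 d.p.).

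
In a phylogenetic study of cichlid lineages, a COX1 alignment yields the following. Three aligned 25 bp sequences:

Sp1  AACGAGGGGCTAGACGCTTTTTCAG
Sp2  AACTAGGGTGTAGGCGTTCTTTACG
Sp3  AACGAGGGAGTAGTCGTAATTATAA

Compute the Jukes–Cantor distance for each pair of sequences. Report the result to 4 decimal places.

d(Sp1,Sp2) = 0.4172, d(Sp1,Sp3) = 0.4904, d(Sp2,Sp3) = 0.4904

Sp1–Sp2: 8/25 sites differ → p = 0.32, d = −0.75 ln(1 − 0.426667) = 0.417216 ≈ 0.4172.
Sp1–Sp3: 9/25 sites differ → p = 0.36, d = −0.75 ln(1 − 0.48) = 0.490445 ≈ 0.4904.
Sp2–Sp3: 9/25 sites differ → p = 0.36, d = −0.75 ln(1 − 0.48) = 0.490445 ≈ 0.4904.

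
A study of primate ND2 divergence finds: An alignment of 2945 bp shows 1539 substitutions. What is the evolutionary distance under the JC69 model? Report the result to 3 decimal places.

0.895

p = 1539/2945 ≈ 0.522581.
d = −(3/4) ln(1 − 4p/3) = −0.75 ln(1 − 0.696775) = −0.75 ln(0.303225)
  = −0.75 × (-1.193280) = 0.894960 substitutions/site.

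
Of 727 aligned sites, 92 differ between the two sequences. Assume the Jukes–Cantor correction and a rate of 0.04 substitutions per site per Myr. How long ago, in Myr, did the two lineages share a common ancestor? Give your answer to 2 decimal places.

1.73

p = 92/727 ≈ 0.126547.
d = −(3/4) ln(1 − 4p/3) = −0.75 ln(1 − 0.168729) = −0.75 ln(0.831271)
  = −0.75 × (-0.184799) = 0.138599 substitutions/site.
Under a molecular clock d = 2μt, so t = d/(2μ) = 0.138599 / (2 × 0.04) = 1.73 Myr.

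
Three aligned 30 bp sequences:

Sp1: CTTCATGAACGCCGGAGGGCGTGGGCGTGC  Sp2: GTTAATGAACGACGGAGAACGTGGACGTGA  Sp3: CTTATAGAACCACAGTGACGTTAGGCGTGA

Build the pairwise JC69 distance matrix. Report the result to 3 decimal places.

d(Sp1,Sp2) = 0.280, d(Sp1,Sp3) = 0.647, d(Sp2,Sp3) = 0.503

Sp1–Sp2: 7/30 sites differ → p ≈ 0.233333, d = −0.75 ln(1 − 0.311111) = 0.279506 ≈ 0.280.
Sp1–Sp3: 13/30 sites differ → p ≈ 0.433333, d = −0.75 ln(1 − 0.577777) = 0.646666 ≈ 0.647.
Sp2–Sp3: 11/30 sites differ → p ≈ 0.366667, d = −0.75 ln(1 − 0.488889) = 0.503376 ≈ 0.503.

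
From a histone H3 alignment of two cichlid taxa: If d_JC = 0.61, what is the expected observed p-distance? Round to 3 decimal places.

p = (3/4)(1 − e^(−4d/3)) = 0.75 × (1 − e^(-0.813333)) = 0.75 × (1 − 0.443378) = 0.417467.

0.417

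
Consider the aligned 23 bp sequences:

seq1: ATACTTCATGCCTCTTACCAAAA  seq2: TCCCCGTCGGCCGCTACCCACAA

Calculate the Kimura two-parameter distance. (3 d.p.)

0.910

Of 23 sites, 3 differences are transitions and 9 are transversions, so P = 3/23 ≈ 0.130435 and Q = 9/23 ≈ 0.391304.
Under the Kimura two-parameter model, d = −½ ln(1 − 2P − Q) − ¼ ln(1 − 2Q).
1 − 2P − Q = 0.347826, giving −½ ln(0.347826) = 0.528026.
1 − 2Q = 0.217392, giving −¼ ln(0.217392) = 0.381513.
d = 0.528026 + 0.381513 = 0.909539.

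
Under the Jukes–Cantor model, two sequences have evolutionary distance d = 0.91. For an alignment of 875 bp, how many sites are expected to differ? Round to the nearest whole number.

Invert JC69: p = (3/4)(1 − e^(−4d/3)) = 0.75 × (1 − e^(-1.213333)) = 0.75 × (1 − 0.297205) = 0.527096.
Expected differing sites = pL ≈ 0.527096 × 875 = 461.209 ≈ 461.

461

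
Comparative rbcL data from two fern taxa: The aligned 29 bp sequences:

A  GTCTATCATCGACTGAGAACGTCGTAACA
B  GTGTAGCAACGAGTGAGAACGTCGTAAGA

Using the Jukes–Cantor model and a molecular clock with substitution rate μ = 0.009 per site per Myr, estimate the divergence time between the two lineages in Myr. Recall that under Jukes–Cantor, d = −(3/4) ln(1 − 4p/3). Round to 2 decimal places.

The sequences differ at 5 of 29 sites (3, 6, 9, 13, 28), so p = 5/29 ≈ 0.172414.
d = −(3/4) ln(1 − 4p/3) = −0.75 ln(1 − 0.229885) = −0.75 ln(0.770115)
  = −0.75 × (-0.261215) = 0.195911 substitutions/site.
Under a molecular clock d = 2μt, so t = d/(2μ) = 0.195911 / (2 × 0.009) = 10.88 Myr.

10.88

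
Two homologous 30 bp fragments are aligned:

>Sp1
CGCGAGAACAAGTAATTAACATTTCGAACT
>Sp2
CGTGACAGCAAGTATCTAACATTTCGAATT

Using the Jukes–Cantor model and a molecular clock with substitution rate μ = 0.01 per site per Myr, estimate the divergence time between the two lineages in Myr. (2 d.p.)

11.63

The sequences differ at 6 of 30 sites (3, 6, 8, 15, 16, 29), so p = 6/30 = 0.2.
d = −(3/4) ln(1 − 4p/3) = −0.75 ln(1 − 0.266667) = −0.75 ln(0.733333)
  = −0.75 × (-0.310155) = 0.232616 substitutions/site.
Under a molecular clock d = 2μt, so t = d/(2μ) = 0.232616 / (2 × 0.01) = 11.63 Myr.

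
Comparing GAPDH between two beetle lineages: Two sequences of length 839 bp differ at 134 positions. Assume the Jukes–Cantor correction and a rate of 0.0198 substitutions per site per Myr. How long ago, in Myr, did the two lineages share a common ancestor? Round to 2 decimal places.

p = 134/839 ≈ 0.159714.
d = −(3/4) ln(1 − 4p/3) = −0.75 ln(1 − 0.212952) = −0.75 ln(0.787048)
  = −0.75 × (-0.239466) = 0.179600 substitutions/site.
Under a molecular clock d = 2μt, so t = d/(2μ) = 0.179600 / (2 × 0.0198) = 4.54 Myr.

4.54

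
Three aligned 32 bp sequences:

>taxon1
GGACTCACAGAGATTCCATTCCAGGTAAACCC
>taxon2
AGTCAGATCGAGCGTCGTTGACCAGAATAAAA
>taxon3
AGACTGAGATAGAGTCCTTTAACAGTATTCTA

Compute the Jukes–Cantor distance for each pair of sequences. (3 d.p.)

d(taxon1,taxon2) = 1.176, d(taxon1,taxon3) = 0.657, d(taxon2,taxon3) = 0.585

taxon1–taxon2: 19/32 sites differ → p = 0.59375, d = −0.75 ln(1 − 0.791667) = 1.176463 ≈ 1.176.
taxon1–taxon3: 14/32 sites differ → p = 0.4375, d = −0.75 ln(1 − 0.583333) = 0.656601 ≈ 0.657.
taxon2–taxon3: 13/32 sites differ → p = 0.40625, d = −0.75 ln(1 − 0.541667) = 0.585119 ≈ 0.585.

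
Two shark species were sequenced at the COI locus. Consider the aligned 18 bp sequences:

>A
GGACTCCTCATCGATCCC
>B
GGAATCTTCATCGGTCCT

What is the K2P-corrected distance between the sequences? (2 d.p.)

Of 18 sites, 3 differences are transitions and 1 are transversions, so P = 3/18 ≈ 0.166667 and Q = 1/18 ≈ 0.055556.
Under the Kimura two-parameter model, d = −½ ln(1 − 2P − Q) − ¼ ln(1 − 2Q).
1 − 2P − Q = 0.61111, giving −½ ln(0.61111) = 0.246239.
1 − 2Q = 0.888888, giving −¼ ln(0.888888) = 0.029446.
d = 0.246239 + 0.029446 = 0.275685.

0.28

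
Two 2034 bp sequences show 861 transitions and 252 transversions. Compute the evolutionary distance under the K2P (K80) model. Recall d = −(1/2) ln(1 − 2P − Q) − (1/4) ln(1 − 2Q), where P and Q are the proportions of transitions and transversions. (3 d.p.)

P = 861/2034 ≈ 0.423304 and Q = 252/2034 ≈ 0.123894.
Under the Kimura two-parameter model, d = −½ ln(1 − 2P − Q) − ¼ ln(1 − 2Q).
1 − 2P − Q = 0.029498, giving −½ ln(0.029498) = 1.761716.
1 − 2Q = 0.752212, giving −¼ ln(0.752212) = 0.071184.
d = 1.761716 + 0.071184 = 1.832900.

1.833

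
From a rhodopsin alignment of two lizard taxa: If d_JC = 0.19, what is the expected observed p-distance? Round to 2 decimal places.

0.17

p = (3/4)(1 − e^(−4d/3)) = 0.75 × (1 − e^(-0.253333)) = 0.75 × (1 − 0.776209) = 0.167843.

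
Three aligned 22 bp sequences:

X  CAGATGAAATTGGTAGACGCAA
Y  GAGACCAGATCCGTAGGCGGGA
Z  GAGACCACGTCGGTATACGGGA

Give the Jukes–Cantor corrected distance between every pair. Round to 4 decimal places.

X–Y: 9/22 sites differ → p ≈ 0.409091, d = −0.75 ln(1 − 0.545455) = 0.591344 ≈ 0.5913.
X–Z: 9/22 sites differ → p ≈ 0.409091, d = −0.75 ln(1 − 0.545455) = 0.591344 ≈ 0.5913.
Y–Z: 5/22 sites differ → p ≈ 0.227273, d = −0.75 ln(1 − 0.303031) = 0.270761 ≈ 0.2708.

d(X,Y) = 0.5913, d(X,Z) = 0.5913, d(Y,Z) = 0.2708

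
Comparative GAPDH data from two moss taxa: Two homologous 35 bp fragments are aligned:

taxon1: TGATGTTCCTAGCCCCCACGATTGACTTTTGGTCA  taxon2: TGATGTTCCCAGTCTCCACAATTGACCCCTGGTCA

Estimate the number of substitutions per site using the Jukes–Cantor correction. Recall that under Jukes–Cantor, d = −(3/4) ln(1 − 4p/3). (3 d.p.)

The sequences differ at 7 of 35 sites (10, 13, 15, 20, 27, 28, 29), so p = 7/35 = 0.2.
d = −(3/4) ln(1 − 4p/3) = −0.75 ln(1 − 0.266667) = −0.75 ln(0.733333)
  = −0.75 × (-0.310155) = 0.232616 substitutions/site.

0.233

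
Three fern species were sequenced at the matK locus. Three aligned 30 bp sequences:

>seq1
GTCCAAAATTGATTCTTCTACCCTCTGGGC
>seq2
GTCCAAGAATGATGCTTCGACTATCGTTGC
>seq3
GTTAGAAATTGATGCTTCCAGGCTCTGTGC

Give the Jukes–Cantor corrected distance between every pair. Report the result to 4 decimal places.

d(seq1,seq2) = 0.3831, d(seq1,seq3) = 0.3295, d(seq2,seq3) = 0.5034

seq1–seq2: 9/30 sites differ → p = 0.3, d = −0.75 ln(1 − 0.4) = 0.383119 ≈ 0.3831.
seq1–seq3: 8/30 sites differ → p ≈ 0.266667, d = −0.75 ln(1 − 0.355556) = 0.329526 ≈ 0.3295.
seq2–seq3: 11/30 sites differ → p ≈ 0.366667, d = −0.75 ln(1 − 0.488889) = 0.503376 ≈ 0.5034.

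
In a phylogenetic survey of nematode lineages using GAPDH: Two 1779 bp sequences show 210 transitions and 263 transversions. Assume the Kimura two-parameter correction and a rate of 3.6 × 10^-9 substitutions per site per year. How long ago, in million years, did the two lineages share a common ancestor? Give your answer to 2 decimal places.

45.81

P = 210/1779 ≈ 0.118044 and Q = 263/1779 ≈ 0.147836.
Under the Kimura two-parameter model, d = −½ ln(1 − 2P − Q) − ¼ ln(1 − 2Q).
1 − 2P − Q = 0.616076, giving −½ ln(0.616076) = 0.242192.
1 − 2Q = 0.704328, giving −¼ ln(0.704328) = 0.087628.
d = 0.242192 + 0.087628 = 0.329820.
Under a molecular clock d = 2μt, so t = d/(2μ) = 0.329820 / (2 × 3.6 × 10^-9) = 45.81 million years.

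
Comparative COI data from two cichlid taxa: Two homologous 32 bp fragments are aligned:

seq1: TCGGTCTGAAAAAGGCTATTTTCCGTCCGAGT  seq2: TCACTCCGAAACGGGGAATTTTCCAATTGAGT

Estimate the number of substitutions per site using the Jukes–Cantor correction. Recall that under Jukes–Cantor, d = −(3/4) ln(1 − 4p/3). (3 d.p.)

The sequences differ at 11 of 32 sites, so p = 11/32 = 0.34375.
d = −(3/4) ln(1 − 4p/3) = −0.75 ln(1 − 0.458333) = −0.75 ln(0.541667)
  = −0.75 × (-0.613104) = 0.459828 substitutions/site.

0.460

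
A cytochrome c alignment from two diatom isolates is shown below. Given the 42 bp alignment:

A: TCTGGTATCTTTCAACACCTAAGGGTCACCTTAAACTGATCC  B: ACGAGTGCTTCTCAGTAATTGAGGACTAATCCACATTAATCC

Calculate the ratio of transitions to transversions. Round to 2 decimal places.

3.40

Transitions are A↔G and C↔T; transversions are all other mismatches.
Transitions: 17. Transversions: 5.
R = 17/5 = 3.40.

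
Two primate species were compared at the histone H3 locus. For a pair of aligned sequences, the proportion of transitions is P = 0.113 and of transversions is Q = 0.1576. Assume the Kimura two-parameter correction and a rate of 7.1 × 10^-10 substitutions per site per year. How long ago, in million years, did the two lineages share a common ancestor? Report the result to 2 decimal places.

Under the Kimura two-parameter model, d = −½ ln(1 − 2P − Q) − ¼ ln(1 − 2Q).
1 − 2P − Q = 0.6164, giving −½ ln(0.6164) = 0.241930.
1 − 2Q = 0.6848, giving −¼ ln(0.6848) = 0.094657.
d = 0.241930 + 0.094657 = 0.336587.
Under a molecular clock d = 2μt, so t = d/(2μ) = 0.336587 / (2 × 7.1 × 10^-10) = 237.03 million years.

237.03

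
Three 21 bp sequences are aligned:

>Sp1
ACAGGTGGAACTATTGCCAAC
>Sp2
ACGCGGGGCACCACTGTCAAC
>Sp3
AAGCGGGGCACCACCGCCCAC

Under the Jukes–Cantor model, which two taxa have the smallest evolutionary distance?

Sp2 and Sp3

Sp1–Sp2: 7/21 differ, p = 0.333, d = 0.441.
Sp1–Sp3: 9/21 differ, p = 0.429, d = 0.635.
Sp2–Sp3: 4/21 differ, p = 0.190, d = 0.220.
The smallest distance is between Sp2 and Sp3.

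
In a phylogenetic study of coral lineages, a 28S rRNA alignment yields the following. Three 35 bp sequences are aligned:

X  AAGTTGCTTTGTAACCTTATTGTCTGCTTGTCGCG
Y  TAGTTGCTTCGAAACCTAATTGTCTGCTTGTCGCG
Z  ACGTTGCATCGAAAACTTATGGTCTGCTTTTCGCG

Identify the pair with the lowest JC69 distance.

X–Y: 4/35 differ, p = 0.114, d = 0.124.
X–Z: 7/35 differ, p = 0.200, d = 0.233.
Y–Z: 7/35 differ, p = 0.200, d = 0.233.
The smallest distance is between X and Y.

X and Y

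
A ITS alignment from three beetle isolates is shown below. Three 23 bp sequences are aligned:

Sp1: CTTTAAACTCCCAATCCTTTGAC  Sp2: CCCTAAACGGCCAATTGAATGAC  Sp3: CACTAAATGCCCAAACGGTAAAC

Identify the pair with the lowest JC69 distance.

Sp1–Sp2: 8/23 differ, p = 0.348, d = 0.467.
Sp1–Sp3: 9/23 differ, p = 0.391, d = 0.553.
Sp2–Sp3: 9/23 differ, p = 0.391, d = 0.553.
The smallest distance is between Sp1 and Sp2.

Sp1 and Sp2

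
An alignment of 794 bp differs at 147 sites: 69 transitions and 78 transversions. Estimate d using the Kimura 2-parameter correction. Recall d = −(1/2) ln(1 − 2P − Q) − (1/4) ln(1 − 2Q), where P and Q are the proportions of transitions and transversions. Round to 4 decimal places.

P = 69/794 ≈ 0.086902 and Q = 78/794 ≈ 0.098237.
Under the Kimura two-parameter model, d = −½ ln(1 − 2P − Q) − ¼ ln(1 − 2Q).
1 − 2P − Q = 0.727959, giving −½ ln(0.727959) = 0.158755.
1 − 2Q = 0.803526, giving −¼ ln(0.803526) = 0.054686.
d = 0.158755 + 0.054686 = 0.213441.

0.2134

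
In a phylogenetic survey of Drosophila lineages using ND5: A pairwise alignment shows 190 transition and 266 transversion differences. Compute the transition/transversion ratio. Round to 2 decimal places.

0.71

R = 190/266 = 0.714285… ≈ 0.71 (to 2 d.p.).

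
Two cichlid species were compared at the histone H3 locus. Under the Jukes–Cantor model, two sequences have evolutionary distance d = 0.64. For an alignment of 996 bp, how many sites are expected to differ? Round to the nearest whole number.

429

Invert JC69: p = (3/4)(1 − e^(−4d/3)) = 0.75 × (1 − e^(-0.853333)) = 0.75 × (1 − 0.425993) = 0.430505.
Expected differing sites = pL ≈ 0.430505 × 996 = 428.78298 ≈ 429.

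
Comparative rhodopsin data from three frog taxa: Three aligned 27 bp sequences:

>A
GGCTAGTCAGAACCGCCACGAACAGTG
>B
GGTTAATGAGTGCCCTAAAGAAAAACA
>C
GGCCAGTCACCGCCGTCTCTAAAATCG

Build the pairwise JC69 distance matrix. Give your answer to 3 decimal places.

d(A,B) = 0.770, d(A,C) = 0.511, d(B,C) = 0.770

A–B: 13/27 sites differ → p ≈ 0.481481, d = −0.75 ln(1 − 0.641975) = 0.770364 ≈ 0.770.
A–C: 10/27 sites differ → p ≈ 0.37037, d = −0.75 ln(1 − 0.493827) = 0.510658 ≈ 0.511.
B–C: 13/27 sites differ → p ≈ 0.481481, d = −0.75 ln(1 − 0.641975) = 0.770364 ≈ 0.770.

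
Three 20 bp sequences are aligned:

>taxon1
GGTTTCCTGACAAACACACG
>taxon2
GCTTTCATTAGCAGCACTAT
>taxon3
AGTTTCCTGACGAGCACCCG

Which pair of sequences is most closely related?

taxon1–taxon2: 9/20 differ, p = 0.450, d = 0.687.
taxon1–taxon3: 4/20 differ, p = 0.200, d = 0.233.
taxon2–taxon3: 9/20 differ, p = 0.450, d = 0.687.
The smallest distance is between taxon1 and taxon3.

taxon1 and taxon3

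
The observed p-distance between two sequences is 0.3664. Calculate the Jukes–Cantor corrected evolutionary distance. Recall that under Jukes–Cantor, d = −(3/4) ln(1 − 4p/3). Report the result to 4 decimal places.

0.5029

d = −(3/4) ln(1 − 4p/3) = −0.75 ln(1 − 0.488533) = −0.75 ln(0.511467)
  = −0.75 × (-0.670472) = 0.502854 substitutions/site.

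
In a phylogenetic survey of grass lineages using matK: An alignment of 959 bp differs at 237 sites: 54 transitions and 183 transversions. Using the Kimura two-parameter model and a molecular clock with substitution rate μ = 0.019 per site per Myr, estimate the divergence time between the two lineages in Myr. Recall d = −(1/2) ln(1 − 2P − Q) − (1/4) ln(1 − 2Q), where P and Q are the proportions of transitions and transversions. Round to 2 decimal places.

7.92

P = 54/959 ≈ 0.056309 and Q = 183/959 ≈ 0.190824.
Under the Kimura two-parameter model, d = −½ ln(1 − 2P − Q) − ¼ ln(1 − 2Q).
1 − 2P − Q = 0.696558, giving −½ ln(0.696558) = 0.180802.
1 − 2Q = 0.618352, giving −¼ ln(0.618352) = 0.120174.
d = 0.180802 + 0.120174 = 0.300976.
Under a molecular clock d = 2μt, so t = d/(2μ) = 0.300976 / (2 × 0.019) = 7.92 Myr.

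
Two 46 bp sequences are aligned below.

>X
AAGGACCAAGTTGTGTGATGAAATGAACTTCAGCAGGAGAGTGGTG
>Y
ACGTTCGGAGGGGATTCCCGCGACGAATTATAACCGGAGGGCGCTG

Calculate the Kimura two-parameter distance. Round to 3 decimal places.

0.829

Of 46 sites, 9 differences are transitions and 14 are transversions, so P = 9/46 ≈ 0.195652 and Q = 14/46 ≈ 0.304348.
Under the Kimura two-parameter model, d = −½ ln(1 − 2P − Q) − ¼ ln(1 − 2Q).
1 − 2P − Q = 0.304348, giving −½ ln(0.304348) = 0.594792.
1 − 2Q = 0.391304, giving −¼ ln(0.391304) = 0.234568.
d = 0.594792 + 0.234568 = 0.829360.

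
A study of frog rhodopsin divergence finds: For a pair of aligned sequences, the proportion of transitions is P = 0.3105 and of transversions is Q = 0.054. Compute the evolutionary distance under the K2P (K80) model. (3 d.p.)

0.591

Under the Kimura two-parameter model, d = −½ ln(1 − 2P − Q) − ¼ ln(1 − 2Q).
1 − 2P − Q = 0.325, giving −½ ln(0.325) = 0.561965.
1 − 2Q = 0.892, giving −¼ ln(0.892) = 0.028572.
d = 0.561965 + 0.028572 = 0.590537.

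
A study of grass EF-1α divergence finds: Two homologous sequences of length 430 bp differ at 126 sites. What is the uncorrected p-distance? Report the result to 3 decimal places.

0.293

p = 126/430 = 0.293023… ≈ 0.293 (to 3 d.p.).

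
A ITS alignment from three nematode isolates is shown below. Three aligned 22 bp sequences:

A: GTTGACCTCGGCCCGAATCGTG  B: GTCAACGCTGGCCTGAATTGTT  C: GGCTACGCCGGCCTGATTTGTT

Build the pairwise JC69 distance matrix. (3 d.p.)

d(A,B) = 0.497, d(A,C) = 0.591, d(B,C) = 0.208

A–B: 8/22 sites differ → p ≈ 0.363636, d = −0.75 ln(1 − 0.484848) = 0.497470 ≈ 0.497.
A–C: 9/22 sites differ → p ≈ 0.409091, d = −0.75 ln(1 − 0.545455) = 0.591344 ≈ 0.591.
B–C: 4/22 sites differ → p ≈ 0.181818, d = −0.75 ln(1 − 0.242424) = 0.208224 ≈ 0.208.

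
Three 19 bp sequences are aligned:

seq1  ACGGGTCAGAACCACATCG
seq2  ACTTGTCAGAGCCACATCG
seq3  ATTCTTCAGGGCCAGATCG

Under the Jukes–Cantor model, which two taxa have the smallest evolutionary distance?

seq1–seq2: 3/19 differ, p = 0.158, d = 0.177.
seq1–seq3: 7/19 differ, p = 0.368, d = 0.507.
seq2–seq3: 5/19 differ, p = 0.263, d = 0.324.
The smallest distance is between seq1 and seq2.

seq1 and seq2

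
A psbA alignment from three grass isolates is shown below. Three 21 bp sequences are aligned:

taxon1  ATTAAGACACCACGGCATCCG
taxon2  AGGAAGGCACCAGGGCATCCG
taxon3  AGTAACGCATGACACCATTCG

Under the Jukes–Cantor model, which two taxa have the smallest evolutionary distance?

taxon1–taxon2: 4/21 differ, p = 0.190, d = 0.220.
taxon1–taxon3: 8/21 differ, p = 0.381, d = 0.532.
taxon2–taxon3: 8/21 differ, p = 0.381, d = 0.532.
The smallest distance is between taxon1 and taxon2.

taxon1 and taxon2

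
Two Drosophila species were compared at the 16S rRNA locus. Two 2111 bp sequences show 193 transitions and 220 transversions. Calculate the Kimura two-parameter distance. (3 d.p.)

P = 193/2111 ≈ 0.091426 and Q = 220/2111 ≈ 0.104216.
Under the Kimura two-parameter model, d = −½ ln(1 − 2P − Q) − ¼ ln(1 − 2Q).
1 − 2P − Q = 0.712932, giving −½ ln(0.712932) = 0.169185.
1 − 2Q = 0.791568, giving −¼ ln(0.791568) = 0.058435.
d = 0.169185 + 0.058435 = 0.227620.

0.228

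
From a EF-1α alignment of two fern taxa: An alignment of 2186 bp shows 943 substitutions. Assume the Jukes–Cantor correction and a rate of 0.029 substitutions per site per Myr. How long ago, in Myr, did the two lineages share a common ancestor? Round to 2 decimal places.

p = 943/2186 ≈ 0.431382.
d = −(3/4) ln(1 − 4p/3) = −0.75 ln(1 − 0.575176) = −0.75 ln(0.424824)
  = −0.75 × (-0.856080) = 0.642060 substitutions/site.
Under a molecular clock d = 2μt, so t = d/(2μ) = 0.642060 / (2 × 0.029) = 11.07 Myr.

11.07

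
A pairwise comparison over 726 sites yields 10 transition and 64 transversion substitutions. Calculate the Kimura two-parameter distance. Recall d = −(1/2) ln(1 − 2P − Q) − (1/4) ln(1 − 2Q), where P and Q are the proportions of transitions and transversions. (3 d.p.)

0.110

P = 10/726 ≈ 0.013774 and Q = 64/726 ≈ 0.088154.
Under the Kimura two-parameter model, d = −½ ln(1 − 2P − Q) − ¼ ln(1 − 2Q).
1 − 2P − Q = 0.884298, giving −½ ln(0.884298) = 0.061481.
1 − 2Q = 0.823692, giving −¼ ln(0.823692) = 0.048490.
d = 0.061481 + 0.048490 = 0.109971.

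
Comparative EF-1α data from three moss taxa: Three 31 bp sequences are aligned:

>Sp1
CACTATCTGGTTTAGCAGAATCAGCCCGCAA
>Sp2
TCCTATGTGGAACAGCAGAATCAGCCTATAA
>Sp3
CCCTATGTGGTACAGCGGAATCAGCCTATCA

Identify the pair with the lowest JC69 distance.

Sp2 and Sp3

Sp1–Sp2: 9/31 differ, p = 0.290, d = 0.367.
Sp1–Sp3: 9/31 differ, p = 0.290, d = 0.367.
Sp2–Sp3: 4/31 differ, p = 0.129, d = 0.142.
The smallest distance is between Sp2 and Sp3.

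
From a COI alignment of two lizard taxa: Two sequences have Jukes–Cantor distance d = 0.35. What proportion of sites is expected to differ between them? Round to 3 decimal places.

0.280

p = (3/4)(1 − e^(−4d/3)) = 0.75 × (1 − e^(-0.466667)) = 0.75 × (1 − 0.627089) = 0.279683.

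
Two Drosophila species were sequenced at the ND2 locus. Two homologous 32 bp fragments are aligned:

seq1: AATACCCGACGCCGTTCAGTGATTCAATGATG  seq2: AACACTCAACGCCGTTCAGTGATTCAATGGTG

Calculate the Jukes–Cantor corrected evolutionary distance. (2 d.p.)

The sequences differ at 4 of 32 sites (3, 6, 8, 30), so p = 4/32 = 0.125.
d = −(3/4) ln(1 − 4p/3) = −0.75 ln(1 − 0.166667) = −0.75 ln(0.833333)
  = −0.75 × (-0.182322) = 0.136742 substitutions/site.

0.14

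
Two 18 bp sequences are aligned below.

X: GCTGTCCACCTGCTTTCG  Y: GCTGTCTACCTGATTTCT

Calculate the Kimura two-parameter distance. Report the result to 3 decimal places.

0.188

Of 18 sites, 1 differences are transitions and 2 are transversions, so P = 1/18 ≈ 0.055556 and Q = 2/18 ≈ 0.111111.
Under the Kimura two-parameter model, d = −½ ln(1 − 2P − Q) − ¼ ln(1 − 2Q).
1 − 2P − Q = 0.777777, giving −½ ln(0.777777) = 0.125658.
1 − 2Q = 0.777778, giving −¼ ln(0.777778) = 0.062829.
d = 0.125658 + 0.062829 = 0.188487.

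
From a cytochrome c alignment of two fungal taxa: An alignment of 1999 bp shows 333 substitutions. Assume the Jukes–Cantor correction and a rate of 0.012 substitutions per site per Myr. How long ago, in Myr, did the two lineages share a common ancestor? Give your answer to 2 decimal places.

p = 333/1999 ≈ 0.166583.
d = −(3/4) ln(1 − 4p/3) = −0.75 ln(1 − 0.222111) = −0.75 ln(0.777889)
  = −0.75 × (-0.251171) = 0.188378 substitutions/site.
Under a molecular clock d = 2μt, so t = d/(2μ) = 0.188378 / (2 × 0.012) = 7.85 Myr.

7.85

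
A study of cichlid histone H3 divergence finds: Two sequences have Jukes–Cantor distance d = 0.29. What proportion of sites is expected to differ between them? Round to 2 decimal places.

p = (3/4)(1 − e^(−4d/3)) = 0.75 × (1 − e^(-0.386667)) = 0.75 × (1 − 0.679317) = 0.240512.

0.24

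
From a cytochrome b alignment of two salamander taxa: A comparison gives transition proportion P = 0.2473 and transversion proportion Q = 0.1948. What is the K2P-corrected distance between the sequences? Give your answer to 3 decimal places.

0.708

Under the Kimura two-parameter model, d = −½ ln(1 − 2P − Q) − ¼ ln(1 − 2Q).
1 − 2P − Q = 0.3106, giving −½ ln(0.3106) = 0.584625.
1 − 2Q = 0.6104, giving −¼ ln(0.6104) = 0.123410.
d = 0.584625 + 0.123410 = 0.708035.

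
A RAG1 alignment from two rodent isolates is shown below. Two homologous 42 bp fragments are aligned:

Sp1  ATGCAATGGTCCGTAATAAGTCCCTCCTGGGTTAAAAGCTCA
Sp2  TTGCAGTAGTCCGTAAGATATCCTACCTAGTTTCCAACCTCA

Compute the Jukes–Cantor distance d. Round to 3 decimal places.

0.399

The sequences differ at 13 of 42 sites, so p = 13/42 ≈ 0.309524.
d = −(3/4) ln(1 − 4p/3) = −0.75 ln(1 − 0.412699) = −0.75 ln(0.587301)
  = −0.75 × (-0.532218) = 0.399164 substitutions/site.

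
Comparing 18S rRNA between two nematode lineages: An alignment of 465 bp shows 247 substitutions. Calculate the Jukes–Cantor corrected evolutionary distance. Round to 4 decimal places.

0.9239

p = 247/465 ≈ 0.531183.
d = −(3/4) ln(1 − 4p/3) = −0.75 ln(1 − 0.708244) = −0.75 ln(0.291756)
  = −0.75 × (-1.231837) = 0.923878 substitutions/site.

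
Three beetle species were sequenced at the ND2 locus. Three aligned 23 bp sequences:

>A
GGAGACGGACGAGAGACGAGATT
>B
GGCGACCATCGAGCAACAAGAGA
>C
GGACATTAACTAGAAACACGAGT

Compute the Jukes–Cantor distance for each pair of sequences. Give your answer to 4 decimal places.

d(A,B) = 0.5532, d(A,C) = 0.5532, d(B,C) = 0.5532

A–B: 9/23 sites differ → p ≈ 0.391304, d = −0.75 ln(1 − 0.521739) = 0.553199 ≈ 0.5532.
A–C: 9/23 sites differ → p ≈ 0.391304, d = −0.75 ln(1 − 0.521739) = 0.553199 ≈ 0.5532.
B–C: 9/23 sites differ → p ≈ 0.391304, d = −0.75 ln(1 − 0.521739) = 0.553199 ≈ 0.5532.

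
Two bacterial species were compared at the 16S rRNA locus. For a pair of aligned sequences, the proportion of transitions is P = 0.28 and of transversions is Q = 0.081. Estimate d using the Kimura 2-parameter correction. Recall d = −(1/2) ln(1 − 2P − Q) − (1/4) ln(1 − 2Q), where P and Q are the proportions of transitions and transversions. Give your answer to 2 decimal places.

0.56

Under the Kimura two-parameter model, d = −½ ln(1 − 2P − Q) − ¼ ln(1 − 2Q).
1 − 2P − Q = 0.359, giving −½ ln(0.359) = 0.512216.
1 − 2Q = 0.838, giving −¼ ln(0.838) = 0.044184.
d = 0.512216 + 0.044184 = 0.556400.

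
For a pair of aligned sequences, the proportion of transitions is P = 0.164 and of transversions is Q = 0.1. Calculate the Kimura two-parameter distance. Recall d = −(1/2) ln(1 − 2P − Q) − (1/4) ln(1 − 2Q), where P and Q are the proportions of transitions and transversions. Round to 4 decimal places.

0.3351

Under the Kimura two-parameter model, d = −½ ln(1 − 2P − Q) − ¼ ln(1 − 2Q).
1 − 2P − Q = 0.572, giving −½ ln(0.572) = 0.279308.
1 − 2Q = 0.8, giving −¼ ln(0.8) = 0.055786.
d = 0.279308 + 0.055786 = 0.335094.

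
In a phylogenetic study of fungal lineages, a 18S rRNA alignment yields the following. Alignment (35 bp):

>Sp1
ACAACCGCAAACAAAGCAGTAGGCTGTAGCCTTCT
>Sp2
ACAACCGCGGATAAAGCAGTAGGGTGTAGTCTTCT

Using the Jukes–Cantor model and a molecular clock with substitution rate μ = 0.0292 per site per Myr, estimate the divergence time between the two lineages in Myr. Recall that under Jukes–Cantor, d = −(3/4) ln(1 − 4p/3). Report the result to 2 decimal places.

2.71

The sequences differ at 5 of 35 sites (9, 10, 12, 24, 30), so p = 5/35 ≈ 0.142857.
d = −(3/4) ln(1 − 4p/3) = −0.75 ln(1 − 0.190476) = −0.75 ln(0.809524)
  = −0.75 × (-0.211309) = 0.158482 substitutions/site.
Under a molecular clock d = 2μt, so t = d/(2μ) = 0.158482 / (2 × 0.0292) = 2.71 Myr.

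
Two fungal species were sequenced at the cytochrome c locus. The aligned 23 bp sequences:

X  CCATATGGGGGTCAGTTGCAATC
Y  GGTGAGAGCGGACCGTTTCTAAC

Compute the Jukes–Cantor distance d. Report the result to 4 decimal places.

0.8922

The sequences differ at 12 of 23 sites, so p = 12/23 ≈ 0.521739.
d = −(3/4) ln(1 − 4p/3) = −0.75 ln(1 − 0.695652) = −0.75 ln(0.304348)
  = −0.75 × (-1.189583) = 0.892187 substitutions/site.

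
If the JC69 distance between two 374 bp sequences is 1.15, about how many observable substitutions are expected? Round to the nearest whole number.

220

Invert JC69: p = (3/4)(1 − e^(−4d/3)) = 0.75 × (1 − e^(-1.533333)) = 0.75 × (1 − 0.215815) = 0.588139.
Expected differing sites = pL ≈ 0.588139 × 374 = 219.963986 ≈ 220.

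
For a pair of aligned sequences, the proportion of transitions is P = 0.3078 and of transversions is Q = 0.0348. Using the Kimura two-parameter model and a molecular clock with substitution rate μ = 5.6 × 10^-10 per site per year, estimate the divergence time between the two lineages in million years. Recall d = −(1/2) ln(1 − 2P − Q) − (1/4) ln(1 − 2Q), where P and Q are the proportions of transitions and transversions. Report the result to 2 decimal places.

485.28

Under the Kimura two-parameter model, d = −½ ln(1 − 2P − Q) − ¼ ln(1 − 2Q).
1 − 2P − Q = 0.3496, giving −½ ln(0.3496) = 0.525483.
1 − 2Q = 0.9304, giving −¼ ln(0.9304) = 0.018035.
d = 0.525483 + 0.018035 = 0.543518.
Under a molecular clock d = 2μt, so t = d/(2μ) = 0.543518 / (2 × 5.6 × 10^-10) = 485.28 million years.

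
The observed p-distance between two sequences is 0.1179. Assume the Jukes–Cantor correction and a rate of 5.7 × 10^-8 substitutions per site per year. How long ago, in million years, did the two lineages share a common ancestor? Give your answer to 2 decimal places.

d = −(3/4) ln(1 − 4p/3) = −0.75 ln(1 − 0.1572) = −0.75 ln(0.8428)
  = −0.75 × (-0.171026) = 0.128270 substitutions/site.
Under a molecular clock d = 2μt, so t = d/(2μ) = 0.128270 / (2 × 5.7 × 10^-8) = 1.13 million years.

1.13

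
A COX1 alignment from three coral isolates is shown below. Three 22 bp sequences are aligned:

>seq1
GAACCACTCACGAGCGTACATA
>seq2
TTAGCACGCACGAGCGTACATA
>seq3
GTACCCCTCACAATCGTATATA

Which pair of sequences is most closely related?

seq1 and seq2

seq1–seq2: 4/22 differ, p = 0.182, d = 0.208.
seq1–seq3: 5/22 differ, p = 0.227, d = 0.271.
seq2–seq3: 7/22 differ, p = 0.318, d = 0.414.
The smallest distance is between seq1 and seq2.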